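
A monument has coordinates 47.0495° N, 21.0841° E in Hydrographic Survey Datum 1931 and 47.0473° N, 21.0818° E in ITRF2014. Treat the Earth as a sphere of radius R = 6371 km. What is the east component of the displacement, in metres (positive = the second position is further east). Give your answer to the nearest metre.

ΔE = -174 m

Δφ = 47.0473° − 47.0495° = -0.0022°; Δλ = 21.0818° − 21.0841° = -0.0023°.
1° along a meridian = πR/180 = 111195 m.
ΔN = Δφ × 111195 = -244.6 m; ΔE = Δλ × 111195 × cos(47.0495°) = -0.0023 × 111195 × 0.681366 = -174.3 m.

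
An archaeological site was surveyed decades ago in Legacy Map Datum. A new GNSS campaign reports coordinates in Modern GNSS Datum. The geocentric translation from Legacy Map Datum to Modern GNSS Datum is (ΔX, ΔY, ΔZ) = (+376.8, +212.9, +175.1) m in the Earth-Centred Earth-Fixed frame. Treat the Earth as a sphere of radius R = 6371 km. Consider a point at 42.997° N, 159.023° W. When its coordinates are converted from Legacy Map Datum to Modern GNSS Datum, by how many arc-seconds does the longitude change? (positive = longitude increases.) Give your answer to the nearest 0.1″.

sin φ = 0.681960, cos φ = 0.731389, sin λ = -0.357993, cos λ = -0.933724.
East component: ΔE = −sin λ·ΔX + cos λ·ΔY = −(-0.357993)(376.8) + (-0.933724)(212.9) = -63.90 m.
1° of latitude spans πR/180 = 111195 m; at latitude φ, 1° of longitude spans that × cos φ = 81326.8 m, so Δλ = -63.90 / 81326.8 × 3600 = -2.829″.

Δλ = -2.8″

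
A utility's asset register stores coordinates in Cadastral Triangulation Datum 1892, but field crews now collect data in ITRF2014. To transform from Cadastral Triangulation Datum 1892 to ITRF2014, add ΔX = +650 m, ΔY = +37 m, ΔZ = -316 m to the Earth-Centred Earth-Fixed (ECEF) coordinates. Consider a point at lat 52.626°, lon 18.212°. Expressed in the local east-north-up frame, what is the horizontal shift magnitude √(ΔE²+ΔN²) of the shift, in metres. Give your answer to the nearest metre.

The local east axis at (φ, λ) is (−sin λ, cos λ, 0), so ΔE = −sin(18.212°)·650 + cos(18.212°)·37 = -168.00 m.
The local north axis is (−sin φ cos λ, −sin φ sin λ, cos φ), giving ΔN = -490.673 − 9.190 − 191.817 = -691.68 m.
Horizontal magnitude = √(ΔE² + ΔN²) = √((-168.00)² + (-691.68)²) = 711.79 m.

712 m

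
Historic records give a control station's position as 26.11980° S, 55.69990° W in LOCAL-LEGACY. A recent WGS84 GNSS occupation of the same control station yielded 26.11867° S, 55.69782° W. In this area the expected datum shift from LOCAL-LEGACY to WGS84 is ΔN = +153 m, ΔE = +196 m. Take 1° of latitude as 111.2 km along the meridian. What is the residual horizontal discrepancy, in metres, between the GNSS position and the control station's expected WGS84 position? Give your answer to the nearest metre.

Observed coordinate differences: Δφ = +0.00113°, Δλ = +0.00208°.
Converting to metres (1° lat = 111200 m, cos φ = 0.897875): observed ΔN = 125.7 m, observed ΔE = 207.7 m.
Subtracting the expected shift leaves a residual of 125.7 − (153) = -27.3 m north and 207.7 − (196) = 11.7 m east.
Residual distance = √((-27.3)² + 11.7²) = 29.7 m.

30 m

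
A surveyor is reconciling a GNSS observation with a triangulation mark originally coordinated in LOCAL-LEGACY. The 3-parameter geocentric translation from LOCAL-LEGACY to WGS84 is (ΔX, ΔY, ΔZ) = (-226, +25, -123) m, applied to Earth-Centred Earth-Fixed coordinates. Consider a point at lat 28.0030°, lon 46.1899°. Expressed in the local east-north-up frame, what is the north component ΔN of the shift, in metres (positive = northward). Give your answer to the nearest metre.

ΔN = -44 m

At φ = 28.0030°, λ = 46.1899°: sin φ = 0.469518, cos φ = 0.882923, sin λ = 0.721638, cos λ = 0.692270.
ΔN = −sin φ cos λ·ΔX − sin φ sin λ·ΔY + cos φ·ΔZ = −(0.469518)(0.692270)(-226) − (0.469518)(0.721638)(25) + (0.882923)(-123) = -43.61 m.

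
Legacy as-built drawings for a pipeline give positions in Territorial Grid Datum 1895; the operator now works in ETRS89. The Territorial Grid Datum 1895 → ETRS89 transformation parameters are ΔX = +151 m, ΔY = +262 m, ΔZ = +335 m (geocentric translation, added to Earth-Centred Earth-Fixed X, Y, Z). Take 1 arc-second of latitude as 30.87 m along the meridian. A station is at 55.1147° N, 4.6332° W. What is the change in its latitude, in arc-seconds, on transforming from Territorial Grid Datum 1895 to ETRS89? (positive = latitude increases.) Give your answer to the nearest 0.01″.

sin φ = 0.820299, cos φ = 0.571935, sin λ = -0.080776, cos λ = 0.996732.
North component: ΔN = −sin φ cos λ·ΔX − sin φ sin λ·ΔY + cos φ·ΔZ = −(0.820299)(0.996732)(151) − (0.820299)(-0.080776)(262) + (0.571935)(335) = 85.50 m.
1° of latitude spans 3600 × 30.87 = 111132 m, so Δφ = 85.50 / 111132 × 3600 = 2.770″.

Δφ = 2.77″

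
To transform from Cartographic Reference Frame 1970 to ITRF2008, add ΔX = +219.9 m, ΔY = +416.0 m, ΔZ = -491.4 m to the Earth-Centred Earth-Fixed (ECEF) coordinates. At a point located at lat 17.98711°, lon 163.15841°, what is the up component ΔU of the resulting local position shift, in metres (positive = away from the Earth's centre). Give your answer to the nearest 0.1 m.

ΔU = -237.3 m

The local up (radial) axis is (cos φ cos λ, cos φ sin λ, sin φ), giving ΔU = -200.182 + 114.636 − 151.746 = -237.29 m.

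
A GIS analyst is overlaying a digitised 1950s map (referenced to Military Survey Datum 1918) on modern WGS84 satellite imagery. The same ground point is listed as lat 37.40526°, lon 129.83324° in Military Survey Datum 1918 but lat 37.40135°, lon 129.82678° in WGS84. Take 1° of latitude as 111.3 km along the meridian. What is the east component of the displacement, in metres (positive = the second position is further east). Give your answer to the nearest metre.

Δφ = 37.40135° − 37.40526° = -0.00391°; Δλ = 129.82678° − 129.83324° = -0.00646°.
ΔN = Δφ × 111300 = -435.2 m; ΔE = Δλ × 111300 × cos(37.40526°) = -0.00646 × 111300 × 0.794359 = -571.1 m.

ΔE = -571 m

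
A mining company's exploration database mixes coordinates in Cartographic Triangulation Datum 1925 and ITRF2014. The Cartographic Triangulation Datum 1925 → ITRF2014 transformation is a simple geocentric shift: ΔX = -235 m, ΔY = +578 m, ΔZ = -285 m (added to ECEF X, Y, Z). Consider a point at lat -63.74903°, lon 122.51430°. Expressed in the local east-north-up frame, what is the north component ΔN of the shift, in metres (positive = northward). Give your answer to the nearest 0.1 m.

ΔN = 424.4 m

At φ = -63.74903°, λ = 122.51430°: sin φ = -0.896865, cos φ = 0.442304, sin λ = 0.843257, cos λ = -0.537510.
ΔN = −sin φ cos λ·ΔX − sin φ sin λ·ΔY + cos φ·ΔZ = −(-0.896865)(-0.537510)(-235) − (-0.896865)(0.843257)(578) + (0.442304)(-285) = 424.37 m.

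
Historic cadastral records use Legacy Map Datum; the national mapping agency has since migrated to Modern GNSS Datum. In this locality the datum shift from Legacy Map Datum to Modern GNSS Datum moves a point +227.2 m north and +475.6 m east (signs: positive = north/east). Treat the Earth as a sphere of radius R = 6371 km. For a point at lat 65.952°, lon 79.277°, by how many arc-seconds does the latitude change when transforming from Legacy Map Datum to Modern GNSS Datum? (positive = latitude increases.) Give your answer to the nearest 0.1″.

Δφ = 7.4″

On a sphere of radius R, 1 rad of latitude = R, so Δφ = ΔN / R = 227.2 / 6371000 = 3.5662e-05 rad = 7.356″.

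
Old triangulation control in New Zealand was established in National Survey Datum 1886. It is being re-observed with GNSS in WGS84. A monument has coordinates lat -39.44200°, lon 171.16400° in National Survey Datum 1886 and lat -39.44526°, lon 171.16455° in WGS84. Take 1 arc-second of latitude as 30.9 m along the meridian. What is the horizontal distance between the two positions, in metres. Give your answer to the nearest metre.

Δφ = -39.44526° − -39.44200° = -0.00326°; Δλ = 171.16455° − 171.16400° = +0.00055°.
1° of latitude = 3600 × 30.90 = 111240 m.
ΔN = Δφ × 111240 = -362.6 m; ΔE = Δλ × 111240 × cos(-39.44200°) = +0.00055 × 111240 × 0.772268 = 47.2 m.
Distance = √(ΔE² + ΔN²) = √(47.2² + (-362.6)²) = 365.7 m.

366 m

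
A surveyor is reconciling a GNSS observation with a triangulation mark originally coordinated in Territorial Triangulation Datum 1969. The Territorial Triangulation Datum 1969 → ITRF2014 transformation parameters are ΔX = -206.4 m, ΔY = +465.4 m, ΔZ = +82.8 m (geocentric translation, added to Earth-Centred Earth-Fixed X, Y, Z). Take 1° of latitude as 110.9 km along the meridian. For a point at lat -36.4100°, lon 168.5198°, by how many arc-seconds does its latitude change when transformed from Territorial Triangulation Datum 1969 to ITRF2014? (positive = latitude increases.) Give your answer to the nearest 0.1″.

Δφ = 7.8″

sin φ = -0.593559, cos φ = 0.804790, sin λ = 0.199029, cos λ = -0.979994.
North component: ΔN = −sin φ cos λ·ΔX − sin φ sin λ·ΔY + cos φ·ΔZ = −(-0.593559)(-0.979994)(-206.4) − (-0.593559)(0.199029)(465.4) + (0.804790)(82.8) = 241.68 m.
1° of latitude spans 110900 m, so Δφ = 241.68 / 110900 × 3600 = 7.845″.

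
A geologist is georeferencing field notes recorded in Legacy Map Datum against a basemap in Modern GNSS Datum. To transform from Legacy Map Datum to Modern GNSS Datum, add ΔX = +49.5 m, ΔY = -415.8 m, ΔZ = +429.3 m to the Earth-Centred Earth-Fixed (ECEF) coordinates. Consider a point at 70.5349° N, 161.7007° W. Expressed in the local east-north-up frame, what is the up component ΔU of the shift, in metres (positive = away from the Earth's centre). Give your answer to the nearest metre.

ΔU = 433 m

At φ = 70.5349°, λ = -161.7007°: sin φ = 0.942845, cos φ = 0.333233, sin λ = -0.313981, cos λ = -0.949429.
ΔU = cos φ cos λ·ΔX + cos φ sin λ·ΔY + sin φ·ΔZ = (0.333233)(-0.949429)(49.5) + (0.333233)(-0.313981)(-415.8) + (0.942845)(429.3) = 432.61 m.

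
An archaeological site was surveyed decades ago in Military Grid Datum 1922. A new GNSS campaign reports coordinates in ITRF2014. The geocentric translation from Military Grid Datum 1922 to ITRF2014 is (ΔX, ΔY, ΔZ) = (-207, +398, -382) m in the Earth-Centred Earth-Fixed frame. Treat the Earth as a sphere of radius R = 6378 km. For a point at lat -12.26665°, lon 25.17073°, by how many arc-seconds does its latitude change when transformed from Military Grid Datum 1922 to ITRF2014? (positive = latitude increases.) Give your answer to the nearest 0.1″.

Δφ = -12.2″

sin φ = -0.212462, cos φ = 0.977169, sin λ = 0.425317, cos λ = 0.905044.
North component: ΔN = −sin φ cos λ·ΔX − sin φ sin λ·ΔY + cos φ·ΔZ = −(-0.212462)(0.905044)(-207) − (-0.212462)(0.425317)(398) + (0.977169)(-382) = -377.12 m.
1° of latitude spans πR/180 = 111317 m, so Δφ = -377.12 / 111317 × 3600 = -12.196″.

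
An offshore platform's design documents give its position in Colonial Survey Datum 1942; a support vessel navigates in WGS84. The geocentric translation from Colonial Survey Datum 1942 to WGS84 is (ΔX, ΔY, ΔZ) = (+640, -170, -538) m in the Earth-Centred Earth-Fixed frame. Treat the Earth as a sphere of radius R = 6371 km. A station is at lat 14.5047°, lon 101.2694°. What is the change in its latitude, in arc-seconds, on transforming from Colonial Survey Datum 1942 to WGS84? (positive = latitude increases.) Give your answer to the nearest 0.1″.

sin φ = 0.250459, cos φ = 0.968127, sin λ = 0.980719, cos λ = -0.195422.
North component: ΔN = −sin φ cos λ·ΔX − sin φ sin λ·ΔY + cos φ·ΔZ = −(0.250459)(-0.195422)(640) − (0.250459)(0.980719)(-170) + (0.968127)(-538) = -447.77 m.
1° of latitude spans πR/180 = 111195 m, so Δφ = -447.77 / 111195 × 3600 = -14.497″.

Δφ = -14.5″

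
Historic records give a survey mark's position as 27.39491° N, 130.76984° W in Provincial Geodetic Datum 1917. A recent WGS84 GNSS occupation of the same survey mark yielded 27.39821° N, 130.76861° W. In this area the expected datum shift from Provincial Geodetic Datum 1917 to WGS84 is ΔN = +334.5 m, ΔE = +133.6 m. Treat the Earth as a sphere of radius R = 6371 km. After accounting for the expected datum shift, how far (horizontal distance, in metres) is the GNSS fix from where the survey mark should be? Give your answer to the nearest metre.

Observed coordinate differences: Δφ = +0.00330°, Δλ = +0.00123°.
Converting to metres (1° lat = 111195 m, cos φ = 0.887856): observed ΔN = 366.9 m, observed ΔE = 121.4 m.
Subtracting the expected shift leaves a residual of 366.9 − (334.5) = 32.4 m north and 121.4 − (133.6) = -12.2 m east.
Residual distance = √(32.4² + (-12.2)²) = 34.7 m.

35 m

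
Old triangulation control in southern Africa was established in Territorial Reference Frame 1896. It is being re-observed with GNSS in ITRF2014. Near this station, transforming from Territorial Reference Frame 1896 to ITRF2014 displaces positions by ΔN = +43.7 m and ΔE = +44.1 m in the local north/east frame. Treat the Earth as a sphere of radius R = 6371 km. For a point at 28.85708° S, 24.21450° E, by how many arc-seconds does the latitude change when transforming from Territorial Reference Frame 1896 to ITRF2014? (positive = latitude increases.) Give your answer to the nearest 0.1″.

On a sphere of radius R, 1 rad of latitude = R, so Δφ = ΔN / R = 43.7 / 6371000 = 6.8592e-06 rad = 1.415″.

Δφ = 1.4″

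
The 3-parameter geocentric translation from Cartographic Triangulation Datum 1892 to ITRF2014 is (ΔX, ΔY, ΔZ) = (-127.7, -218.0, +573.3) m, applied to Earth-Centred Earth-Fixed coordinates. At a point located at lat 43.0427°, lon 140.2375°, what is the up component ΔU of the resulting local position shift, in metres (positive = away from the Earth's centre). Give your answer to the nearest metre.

ΔU = 361 m

The local up (radial) axis is (cos φ cos λ, cos φ sin λ, sin φ), giving ΔU = 71.742 − 101.905 + 391.302 = 361.14 m.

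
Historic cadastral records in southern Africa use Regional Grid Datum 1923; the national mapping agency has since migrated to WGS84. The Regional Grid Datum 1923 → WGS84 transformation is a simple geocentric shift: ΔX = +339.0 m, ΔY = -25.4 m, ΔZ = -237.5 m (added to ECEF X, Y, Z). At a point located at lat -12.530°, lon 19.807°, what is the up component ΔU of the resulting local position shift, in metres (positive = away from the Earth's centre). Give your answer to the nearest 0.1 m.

The local up (radial) axis is (cos φ cos λ, cos φ sin λ, sin φ), giving ΔU = 311.348 − 8.402 + 51.526 = 354.47 m.

ΔU = 354.5 m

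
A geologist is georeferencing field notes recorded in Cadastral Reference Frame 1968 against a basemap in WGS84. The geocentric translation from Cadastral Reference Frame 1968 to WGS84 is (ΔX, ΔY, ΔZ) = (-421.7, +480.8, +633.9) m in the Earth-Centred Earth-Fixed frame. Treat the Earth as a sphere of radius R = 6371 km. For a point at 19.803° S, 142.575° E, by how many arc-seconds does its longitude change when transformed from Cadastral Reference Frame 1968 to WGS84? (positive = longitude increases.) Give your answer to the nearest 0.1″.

Δλ = -4.3″

sin φ = -0.338787, cos φ = 0.940863, sin λ = 0.607722, cos λ = -0.794150.
East component: ΔE = −sin λ·ΔX + cos λ·ΔY = −(0.607722)(-421.7) + (-0.794150)(480.8) = -125.55 m.
1° of latitude spans πR/180 = 111195 m; at latitude φ, 1° of longitude spans that × cos φ = 104619.2 m, so Δλ = -125.55 / 104619.2 × 3600 = -4.320″.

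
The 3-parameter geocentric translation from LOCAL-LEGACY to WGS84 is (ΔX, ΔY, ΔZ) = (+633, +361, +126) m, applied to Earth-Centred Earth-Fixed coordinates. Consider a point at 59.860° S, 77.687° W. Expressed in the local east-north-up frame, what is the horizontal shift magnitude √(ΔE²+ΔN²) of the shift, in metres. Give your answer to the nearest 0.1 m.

The local east axis at (φ, λ) is (−sin λ, cos λ, 0), so ΔE = −sin(-77.687°)·633 + cos(-77.687°)·361 = 695.42 m.
The local north axis is (−sin φ cos λ, −sin φ sin λ, cos φ), giving ΔN = 116.738 − 305.012 + 63.266 = -125.01 m.
Horizontal magnitude = √(ΔE² + ΔN²) = √(695.42² + (-125.01)²) = 706.57 m.

706.6 m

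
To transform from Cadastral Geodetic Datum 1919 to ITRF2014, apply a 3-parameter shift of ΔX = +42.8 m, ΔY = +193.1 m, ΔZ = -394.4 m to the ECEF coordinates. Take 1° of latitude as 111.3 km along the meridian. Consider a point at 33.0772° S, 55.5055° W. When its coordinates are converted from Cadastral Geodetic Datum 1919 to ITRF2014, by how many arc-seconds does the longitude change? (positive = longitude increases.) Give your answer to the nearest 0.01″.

Δλ = 5.58″

sin φ = -0.545769, cos φ = 0.837936, sin λ = -0.824181, cos λ = 0.566327.
East component: ΔE = −sin λ·ΔX + cos λ·ΔY = −(-0.824181)(42.8) + (0.566327)(193.1) = 144.63 m.
1° of latitude spans 111300 m; at latitude φ, 1° of longitude spans that × cos φ = 93262.3 m, so Δλ = 144.63 / 93262.3 × 3600 = 5.583″.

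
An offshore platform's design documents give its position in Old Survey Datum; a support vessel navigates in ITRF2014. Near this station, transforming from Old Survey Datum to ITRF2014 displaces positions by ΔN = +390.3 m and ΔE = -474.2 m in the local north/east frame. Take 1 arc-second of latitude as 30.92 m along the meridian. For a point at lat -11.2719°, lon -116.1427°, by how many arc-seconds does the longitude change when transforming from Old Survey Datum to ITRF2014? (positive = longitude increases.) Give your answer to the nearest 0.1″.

At latitude -11.2719°, cos φ = 0.980711.
1″ of longitude at this latitude = 30.92 × cos φ = 30.3236 m, so Δλ = -474.2 / 30.3236 = -15.638″.

Δλ = -15.6″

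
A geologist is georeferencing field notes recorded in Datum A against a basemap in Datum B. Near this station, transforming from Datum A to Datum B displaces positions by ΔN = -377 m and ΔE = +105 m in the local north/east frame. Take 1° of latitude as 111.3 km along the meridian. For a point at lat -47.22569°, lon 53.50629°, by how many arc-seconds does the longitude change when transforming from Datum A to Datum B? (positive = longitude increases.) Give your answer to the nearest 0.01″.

At latitude -47.22569°, cos φ = 0.679112.
1° of longitude at this latitude = 111.3 × cos φ = 75.59 km, so Δλ = 105.0 / 75585.2 = 0.0013892° = 5.001″.

Δλ = 5.00″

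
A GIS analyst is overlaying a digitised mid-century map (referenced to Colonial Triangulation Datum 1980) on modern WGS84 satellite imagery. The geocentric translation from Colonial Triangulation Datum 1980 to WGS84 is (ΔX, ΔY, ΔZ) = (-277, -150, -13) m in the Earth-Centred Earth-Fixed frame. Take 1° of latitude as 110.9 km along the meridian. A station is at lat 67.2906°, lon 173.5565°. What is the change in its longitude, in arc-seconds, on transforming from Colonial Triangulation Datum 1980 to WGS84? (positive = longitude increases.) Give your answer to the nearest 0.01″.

Δλ = 15.15″

sin φ = 0.922475, cos φ = 0.386057, sin λ = 0.112223, cos λ = -0.993683.
East component: ΔE = −sin λ·ΔX + cos λ·ΔY = −(0.112223)(-277) + (-0.993683)(-150) = 180.14 m.
1° of latitude spans 110900 m; at latitude φ, 1° of longitude spans that × cos φ = 42813.8 m, so Δλ = 180.14 / 42813.8 × 3600 = 15.147″.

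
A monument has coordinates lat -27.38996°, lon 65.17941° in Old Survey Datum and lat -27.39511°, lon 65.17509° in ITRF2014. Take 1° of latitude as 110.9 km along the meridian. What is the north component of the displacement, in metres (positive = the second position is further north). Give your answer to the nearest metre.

ΔN = -571 m

Δφ = -27.39511° − -27.38996° = -0.00515°; Δλ = 65.17509° − 65.17941° = -0.00432°.
ΔN = Δφ × 110900 = -571.1 m; ΔE = Δλ × 110900 × cos(-27.38996°) = -0.00432 × 110900 × 0.887896 = -425.4 m.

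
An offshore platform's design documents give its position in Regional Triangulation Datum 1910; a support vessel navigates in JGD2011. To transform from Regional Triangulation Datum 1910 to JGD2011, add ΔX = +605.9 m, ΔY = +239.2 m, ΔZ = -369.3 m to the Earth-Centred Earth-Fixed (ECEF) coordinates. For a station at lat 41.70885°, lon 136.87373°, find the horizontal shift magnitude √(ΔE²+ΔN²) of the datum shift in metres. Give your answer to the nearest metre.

596 m

The local east axis at (φ, λ) is (−sin λ, cos λ, 0), so ΔE = −sin(136.87373°)·605.9 + cos(136.87373°)·239.2 = -588.78 m.
The local north axis is (−sin φ cos λ, −sin φ sin λ, cos φ), giving ΔN = 294.226 − 108.797 − 275.696 = -90.27 m.
Horizontal magnitude = √(ΔE² + ΔN²) = √((-588.78)² + (-90.27)²) = 595.66 m.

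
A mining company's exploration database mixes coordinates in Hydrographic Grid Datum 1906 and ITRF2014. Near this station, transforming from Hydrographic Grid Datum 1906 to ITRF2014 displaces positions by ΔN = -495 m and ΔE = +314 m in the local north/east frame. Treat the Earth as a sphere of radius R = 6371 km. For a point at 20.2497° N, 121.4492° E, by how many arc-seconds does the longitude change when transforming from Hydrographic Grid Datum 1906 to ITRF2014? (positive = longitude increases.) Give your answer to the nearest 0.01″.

At latitude 20.2497°, cos φ = 0.938193.
One radian of longitude at latitude φ spans R cos φ, so Δλ = ΔE / (R cos φ) = 314.0 / (6371000 × 0.938193) = 5.2533e-05 rad = 10.836″.

Δλ = 10.84″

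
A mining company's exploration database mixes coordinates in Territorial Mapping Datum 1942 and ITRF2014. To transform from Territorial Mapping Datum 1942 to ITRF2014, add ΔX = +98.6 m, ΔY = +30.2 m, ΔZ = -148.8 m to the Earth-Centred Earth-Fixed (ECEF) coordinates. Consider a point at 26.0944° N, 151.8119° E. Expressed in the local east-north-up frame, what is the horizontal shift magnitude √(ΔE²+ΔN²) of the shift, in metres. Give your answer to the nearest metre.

125 m

At φ = 26.0944°, λ = 151.8119°: sin φ = 0.439851, cos φ = 0.898071, sin λ = 0.472368, cos λ = -0.881402.
ΔE = −sin λ·ΔX + cos λ·ΔY = −(0.472368)·(98.6) + (-0.881402)·(30.2) = -73.19 m.
ΔN = −sin φ cos λ·ΔX − sin φ sin λ·ΔY + cos φ·ΔZ = −(0.439851)(-0.881402)(98.6) − (0.439851)(0.472368)(30.2) + (0.898071)(-148.8) = -101.68 m.
Horizontal magnitude = √(ΔE² + ΔN²) = √((-73.19)² + (-101.68)²) = 125.29 m.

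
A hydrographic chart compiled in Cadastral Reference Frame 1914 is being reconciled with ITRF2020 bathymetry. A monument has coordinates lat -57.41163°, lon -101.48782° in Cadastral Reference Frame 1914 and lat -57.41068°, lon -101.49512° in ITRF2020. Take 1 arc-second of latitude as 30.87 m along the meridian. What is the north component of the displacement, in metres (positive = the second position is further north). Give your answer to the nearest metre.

ΔN = 106 m

Δφ = -57.41068° − -57.41163° = +0.00095°; Δλ = -101.49512° − -101.48782° = -0.00730°.
1° of latitude = 3600 × 30.87 = 111132 m.
ΔN = Δφ × 111132 = 105.6 m; ΔE = Δλ × 111132 × cos(-57.41163°) = -0.00730 × 111132 × 0.538600 = -436.9 m.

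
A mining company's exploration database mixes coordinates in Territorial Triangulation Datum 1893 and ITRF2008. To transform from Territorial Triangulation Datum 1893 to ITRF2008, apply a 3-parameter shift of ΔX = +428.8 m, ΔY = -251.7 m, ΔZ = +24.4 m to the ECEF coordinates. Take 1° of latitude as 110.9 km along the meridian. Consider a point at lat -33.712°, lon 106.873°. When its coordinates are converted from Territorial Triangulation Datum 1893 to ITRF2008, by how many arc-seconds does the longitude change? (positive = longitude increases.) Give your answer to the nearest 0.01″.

Δλ = -13.16″

sin φ = -0.555019, cos φ = 0.831838, sin λ = 0.956950, cos λ = -0.290251.
East component: ΔE = −sin λ·ΔX + cos λ·ΔY = −(0.956950)(428.8) + (-0.290251)(-251.7) = -337.28 m.
1° of latitude spans 110900 m; at latitude φ, 1° of longitude spans that × cos φ = 92250.8 m, so Δλ = -337.28 / 92250.8 × 3600 = -13.162″.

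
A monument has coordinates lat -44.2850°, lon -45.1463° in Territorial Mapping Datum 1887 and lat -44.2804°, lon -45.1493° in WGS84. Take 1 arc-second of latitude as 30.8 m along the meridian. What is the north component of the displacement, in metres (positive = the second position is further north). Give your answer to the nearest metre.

Δφ = -44.2804° − -44.2850° = +0.0046°; Δλ = -45.1493° − -45.1463° = -0.0030°.
1° of latitude = 3600 × 30.80 = 110880 m.
ΔN = Δφ × 110880 = 510.0 m; ΔE = Δλ × 110880 × cos(-44.2850°) = -0.0030 × 110880 × 0.715876 = -238.1 m.

ΔN = 510 m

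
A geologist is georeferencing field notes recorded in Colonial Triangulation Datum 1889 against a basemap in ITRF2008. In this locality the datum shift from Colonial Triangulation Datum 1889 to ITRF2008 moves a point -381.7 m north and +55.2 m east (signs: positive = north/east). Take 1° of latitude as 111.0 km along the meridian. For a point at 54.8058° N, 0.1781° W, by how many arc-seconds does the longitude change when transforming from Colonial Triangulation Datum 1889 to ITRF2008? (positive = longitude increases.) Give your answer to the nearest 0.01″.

At latitude 54.8058°, cos φ = 0.576350.
1° of longitude at this latitude = 111.0 × cos φ = 63.97 km, so Δλ = 55.2 / 63974.8 = 0.0008628° = 3.106″.

Δλ = 3.11″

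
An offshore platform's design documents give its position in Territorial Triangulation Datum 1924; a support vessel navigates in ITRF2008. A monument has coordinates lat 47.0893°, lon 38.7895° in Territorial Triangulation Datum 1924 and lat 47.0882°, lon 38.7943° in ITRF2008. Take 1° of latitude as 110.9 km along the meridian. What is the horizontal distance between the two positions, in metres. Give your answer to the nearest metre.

Δφ = 47.0882° − 47.0893° = -0.0011°; Δλ = 38.7943° − 38.7895° = +0.0048°.
ΔN = Δφ × 110900 = -122.0 m; ΔE = Δλ × 110900 × cos(47.0893°) = +0.0048 × 110900 × 0.680858 = 362.4 m.
Distance = √(ΔE² + ΔN²) = √(362.4² + (-122.0)²) = 382.4 m.

382 m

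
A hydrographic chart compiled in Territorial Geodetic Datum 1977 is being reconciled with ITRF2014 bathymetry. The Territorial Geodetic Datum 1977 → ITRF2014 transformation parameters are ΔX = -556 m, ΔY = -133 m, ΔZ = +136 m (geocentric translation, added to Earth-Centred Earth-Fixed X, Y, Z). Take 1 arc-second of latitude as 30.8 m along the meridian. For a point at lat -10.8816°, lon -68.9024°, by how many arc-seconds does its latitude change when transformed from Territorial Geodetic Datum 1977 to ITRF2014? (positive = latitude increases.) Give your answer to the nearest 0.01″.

Δφ = 3.87″

sin φ = -0.188780, cos φ = 0.982019, sin λ = -0.932969, cos λ = 0.359958.
North component: ΔN = −sin φ cos λ·ΔX − sin φ sin λ·ΔY + cos φ·ΔZ = −(-0.188780)(0.359958)(-556) − (-0.188780)(-0.932969)(-133) + (0.982019)(136) = 119.20 m.
1° of latitude spans 3600 × 30.80 = 110880 m, so Δφ = 119.20 / 110880 × 3600 = 3.870″.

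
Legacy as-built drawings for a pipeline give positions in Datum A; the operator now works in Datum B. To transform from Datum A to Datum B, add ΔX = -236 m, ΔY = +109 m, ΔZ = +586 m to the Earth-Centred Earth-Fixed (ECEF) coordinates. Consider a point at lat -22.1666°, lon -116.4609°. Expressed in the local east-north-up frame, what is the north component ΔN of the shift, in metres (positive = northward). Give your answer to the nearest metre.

ΔN = 546 m

The local north axis is (−sin φ cos λ, −sin φ sin λ, cos φ), giving ΔN = 39.676 − 36.817 + 542.689 = 545.55 m.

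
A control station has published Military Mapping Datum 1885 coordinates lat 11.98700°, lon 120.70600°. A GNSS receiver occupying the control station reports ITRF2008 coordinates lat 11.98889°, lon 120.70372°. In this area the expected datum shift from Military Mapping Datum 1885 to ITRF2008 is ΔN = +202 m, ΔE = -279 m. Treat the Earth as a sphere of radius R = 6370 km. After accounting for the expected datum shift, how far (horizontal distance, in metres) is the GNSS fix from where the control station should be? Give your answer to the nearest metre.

32 m

Observed coordinate differences: Δφ = +0.00189°, Δλ = -0.00228°.
Converting to metres (1° lat = 111177 m, cos φ = 0.978195): observed ΔN = 210.1 m, observed ΔE = -248.0 m.
Subtracting the expected shift leaves a residual of 210.1 − (202) = 8.1 m north and -248.0 − (-279) = 31.0 m east.
Residual distance = √(8.1² + 31.0²) = 32.1 m.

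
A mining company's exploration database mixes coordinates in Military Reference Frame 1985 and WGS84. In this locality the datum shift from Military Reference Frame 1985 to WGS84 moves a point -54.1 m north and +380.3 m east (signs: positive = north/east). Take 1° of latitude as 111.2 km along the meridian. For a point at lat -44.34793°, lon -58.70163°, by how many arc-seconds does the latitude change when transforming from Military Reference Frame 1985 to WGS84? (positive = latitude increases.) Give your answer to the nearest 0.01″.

Δφ = -1.75″

1° of latitude = 111.2 km, so Δφ = -54.1 / 111200 = -0.0004865° = -1.751″.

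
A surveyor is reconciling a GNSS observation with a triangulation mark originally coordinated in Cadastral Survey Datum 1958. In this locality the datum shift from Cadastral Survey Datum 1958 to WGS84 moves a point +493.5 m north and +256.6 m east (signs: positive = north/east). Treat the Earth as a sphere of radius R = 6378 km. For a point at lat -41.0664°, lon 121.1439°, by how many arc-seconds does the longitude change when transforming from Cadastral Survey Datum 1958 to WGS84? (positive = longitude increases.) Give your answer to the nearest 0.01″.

At latitude -41.0664°, cos φ = 0.753949.
One radian of longitude at latitude φ spans R cos φ, so Δλ = ΔE / (R cos φ) = 256.6 / (6378000 × 0.753949) = 5.3362e-05 rad = 11.007″.

Δλ = 11.01″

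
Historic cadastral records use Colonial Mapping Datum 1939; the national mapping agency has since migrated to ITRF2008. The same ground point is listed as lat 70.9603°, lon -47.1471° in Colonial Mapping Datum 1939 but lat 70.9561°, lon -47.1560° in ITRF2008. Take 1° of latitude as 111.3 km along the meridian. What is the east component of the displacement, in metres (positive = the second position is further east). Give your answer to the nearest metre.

ΔE = -323 m

Δφ = 70.9561° − 70.9603° = -0.0042°; Δλ = -47.1560° − -47.1471° = -0.0089°.
ΔN = Δφ × 111300 = -467.5 m; ΔE = Δλ × 111300 × cos(70.9603°) = -0.0089 × 111300 × 0.326223 = -323.1 m.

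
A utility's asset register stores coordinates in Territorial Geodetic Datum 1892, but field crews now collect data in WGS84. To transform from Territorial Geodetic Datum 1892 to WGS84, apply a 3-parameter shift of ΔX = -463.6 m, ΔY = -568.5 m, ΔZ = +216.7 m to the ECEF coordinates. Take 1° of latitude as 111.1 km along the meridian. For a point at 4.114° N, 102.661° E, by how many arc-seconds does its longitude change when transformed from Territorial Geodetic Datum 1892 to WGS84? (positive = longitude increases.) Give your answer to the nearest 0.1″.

Δλ = 18.7″

sin φ = 0.071741, cos φ = 0.997423, sin λ = 0.975684, cos λ = -0.219182.
East component: ΔE = −sin λ·ΔX + cos λ·ΔY = −(0.975684)(-463.6) + (-0.219182)(-568.5) = 576.93 m.
1° of latitude spans 111100 m; at latitude φ, 1° of longitude spans that × cos φ = 110813.7 m, so Δλ = 576.93 / 110813.7 × 3600 = 18.743″.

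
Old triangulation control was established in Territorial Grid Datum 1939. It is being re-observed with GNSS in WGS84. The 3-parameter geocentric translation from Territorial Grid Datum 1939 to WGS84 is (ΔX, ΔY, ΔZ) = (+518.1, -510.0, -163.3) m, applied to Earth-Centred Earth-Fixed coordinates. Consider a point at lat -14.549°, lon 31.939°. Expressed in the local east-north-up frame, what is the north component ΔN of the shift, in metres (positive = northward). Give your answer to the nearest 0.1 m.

At φ = -14.549°, λ = 31.939°: sin φ = -0.251208, cos φ = 0.967933, sin λ = 0.529016, cos λ = 0.848612.
ΔN = −sin φ cos λ·ΔX − sin φ sin λ·ΔY + cos φ·ΔZ = −(-0.251208)(0.848612)(518.1) − (-0.251208)(0.529016)(-510.0) + (0.967933)(-163.3) = -115.39 m.

ΔN = -115.4 m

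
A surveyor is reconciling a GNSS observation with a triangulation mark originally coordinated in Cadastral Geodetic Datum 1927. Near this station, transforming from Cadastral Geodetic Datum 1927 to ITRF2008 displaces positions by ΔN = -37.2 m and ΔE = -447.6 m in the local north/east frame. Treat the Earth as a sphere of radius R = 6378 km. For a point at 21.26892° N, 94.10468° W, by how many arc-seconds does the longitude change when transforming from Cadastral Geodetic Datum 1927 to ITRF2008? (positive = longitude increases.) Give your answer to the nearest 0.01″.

Δλ = -15.53″

At latitude 21.26892°, cos φ = 0.931888.
One radian of longitude at latitude φ spans R cos φ, so Δλ = ΔE / (R cos φ) = -447.6 / (6378000 × 0.931888) = -7.5308e-05 rad = -15.533″.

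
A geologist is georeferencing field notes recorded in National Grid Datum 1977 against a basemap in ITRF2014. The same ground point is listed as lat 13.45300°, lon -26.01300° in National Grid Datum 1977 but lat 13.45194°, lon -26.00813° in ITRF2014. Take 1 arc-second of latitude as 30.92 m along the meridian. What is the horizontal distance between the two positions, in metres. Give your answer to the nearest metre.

540 m

Δφ = 13.45194° − 13.45300° = -0.00106°; Δλ = -26.00813° − -26.01300° = +0.00487°.
1° of latitude = 3600 × 30.92 = 111312 m.
ΔN = Δφ × 111312 = -118.0 m; ΔE = Δλ × 111312 × cos(13.45300°) = +0.00487 × 111312 × 0.972561 = 527.2 m.
Distance = √(ΔE² + ΔN²) = √(527.2² + (-118.0)²) = 540.3 m.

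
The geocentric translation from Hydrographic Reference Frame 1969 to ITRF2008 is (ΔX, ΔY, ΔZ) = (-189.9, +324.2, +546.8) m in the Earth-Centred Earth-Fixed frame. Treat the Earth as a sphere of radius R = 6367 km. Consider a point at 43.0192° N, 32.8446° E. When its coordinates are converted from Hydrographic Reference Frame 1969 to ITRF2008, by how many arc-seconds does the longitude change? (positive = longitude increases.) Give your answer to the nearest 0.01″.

Δλ = 16.63″

sin φ = 0.682243, cos φ = 0.731125, sin λ = 0.542362, cos λ = 0.840145.
East component: ΔE = −sin λ·ΔX + cos λ·ΔY = −(0.542362)(-189.9) + (0.840145)(324.2) = 375.37 m.
1° of latitude spans πR/180 = 111125 m; at latitude φ, 1° of longitude spans that × cos φ = 81246.4 m, so Δλ = 375.37 / 81246.4 × 3600 = 16.633″.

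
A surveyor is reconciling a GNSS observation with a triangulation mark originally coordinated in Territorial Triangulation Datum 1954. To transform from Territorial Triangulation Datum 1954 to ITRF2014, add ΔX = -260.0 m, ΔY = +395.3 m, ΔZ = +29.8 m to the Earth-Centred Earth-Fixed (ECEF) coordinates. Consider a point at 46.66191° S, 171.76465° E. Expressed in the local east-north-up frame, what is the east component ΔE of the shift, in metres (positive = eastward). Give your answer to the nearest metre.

The local east axis at (φ, λ) is (−sin λ, cos λ, 0), so ΔE = −sin(171.76465°)·(-260.0) + cos(171.76465°)·395.3 = -353.98 m.

ΔE = -354 m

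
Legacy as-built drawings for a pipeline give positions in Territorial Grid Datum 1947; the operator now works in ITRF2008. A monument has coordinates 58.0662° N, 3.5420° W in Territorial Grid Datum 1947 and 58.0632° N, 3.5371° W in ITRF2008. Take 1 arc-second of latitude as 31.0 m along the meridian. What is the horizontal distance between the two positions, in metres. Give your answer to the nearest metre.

442 m

Δφ = 58.0632° − 58.0662° = -0.0030°; Δλ = -3.5371° − -3.5420° = +0.0049°.
1° of latitude = 3600 × 31.00 = 111600 m.
ΔN = Δφ × 111600 = -334.8 m; ΔE = Δλ × 111600 × cos(58.0662°) = +0.0049 × 111600 × 0.528939 = 289.2 m.
Distance = √(ΔE² + ΔN²) = √(289.2² + (-334.8)²) = 442.4 m.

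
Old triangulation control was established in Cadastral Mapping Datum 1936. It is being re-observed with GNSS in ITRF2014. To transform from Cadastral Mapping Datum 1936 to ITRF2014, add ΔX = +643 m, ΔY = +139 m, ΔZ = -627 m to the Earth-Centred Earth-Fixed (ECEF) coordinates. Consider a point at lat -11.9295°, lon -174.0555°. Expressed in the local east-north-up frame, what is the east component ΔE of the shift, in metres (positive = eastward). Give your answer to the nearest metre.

The local east axis at (φ, λ) is (−sin λ, cos λ, 0), so ΔE = −sin(-174.0555°)·643 + cos(-174.0555°)·139 = -71.66 m.

ΔE = -72 m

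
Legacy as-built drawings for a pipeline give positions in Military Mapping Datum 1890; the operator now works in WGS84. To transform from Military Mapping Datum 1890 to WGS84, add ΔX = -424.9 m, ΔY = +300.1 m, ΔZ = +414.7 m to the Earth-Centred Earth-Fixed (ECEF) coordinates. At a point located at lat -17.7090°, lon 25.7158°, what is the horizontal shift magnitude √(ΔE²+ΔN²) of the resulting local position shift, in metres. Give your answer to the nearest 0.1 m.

The local east axis at (φ, λ) is (−sin λ, cos λ, 0), so ΔE = −sin(25.7158°)·(-424.9) + cos(25.7158°)·300.1 = 454.74 m.
The local north axis is (−sin φ cos λ, −sin φ sin λ, cos φ), giving ΔN = -116.446 + 39.609 + 395.049 = 318.21 m.
Horizontal magnitude = √(ΔE² + ΔN²) = √(454.74² + 318.21²) = 555.02 m.

555.0 m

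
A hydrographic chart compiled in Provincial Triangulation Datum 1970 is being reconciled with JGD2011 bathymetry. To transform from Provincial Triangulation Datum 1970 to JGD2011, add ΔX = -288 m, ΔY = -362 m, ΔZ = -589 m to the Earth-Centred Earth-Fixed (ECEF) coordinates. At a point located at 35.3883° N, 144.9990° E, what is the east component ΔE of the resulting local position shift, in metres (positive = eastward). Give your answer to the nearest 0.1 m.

ΔE = 461.7 m

The local east axis at (φ, λ) is (−sin λ, cos λ, 0), so ΔE = −sin(144.9990°)·(-288) + cos(144.9990°)·(-362) = 461.72 m.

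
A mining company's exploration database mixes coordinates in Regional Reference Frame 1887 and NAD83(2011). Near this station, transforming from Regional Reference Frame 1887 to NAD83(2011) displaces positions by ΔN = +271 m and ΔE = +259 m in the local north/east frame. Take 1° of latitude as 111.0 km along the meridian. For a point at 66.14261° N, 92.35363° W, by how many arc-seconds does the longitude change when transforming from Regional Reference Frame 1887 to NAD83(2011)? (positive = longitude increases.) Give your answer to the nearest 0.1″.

Δλ = 20.8″

At latitude 66.14261°, cos φ = 0.404462.
1° of longitude at this latitude = 111.0 × cos φ = 44.90 km, so Δλ = 259.0 / 44895.2 = 0.0057690° = 20.768″.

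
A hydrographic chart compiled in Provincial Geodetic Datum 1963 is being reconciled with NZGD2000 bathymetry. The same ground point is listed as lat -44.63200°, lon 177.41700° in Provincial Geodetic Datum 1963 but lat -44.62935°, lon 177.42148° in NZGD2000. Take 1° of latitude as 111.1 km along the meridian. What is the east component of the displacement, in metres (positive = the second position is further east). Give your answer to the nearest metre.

ΔE = 354 m

Δφ = -44.62935° − -44.63200° = +0.00265°; Δλ = 177.42148° − 177.41700° = +0.00448°.
ΔN = Δφ × 111100 = 294.4 m; ΔE = Δλ × 111100 × cos(-44.63200°) = +0.00448 × 111100 × 0.711634 = 354.2 m.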